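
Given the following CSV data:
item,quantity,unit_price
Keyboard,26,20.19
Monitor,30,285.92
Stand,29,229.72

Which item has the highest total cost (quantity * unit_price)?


Computing row totals:
  Keyboard: 524.94
  Monitor: 8577.6
  Stand: 6661.88
Maximum: Monitor (8577.6)

ANSWER: Monitor


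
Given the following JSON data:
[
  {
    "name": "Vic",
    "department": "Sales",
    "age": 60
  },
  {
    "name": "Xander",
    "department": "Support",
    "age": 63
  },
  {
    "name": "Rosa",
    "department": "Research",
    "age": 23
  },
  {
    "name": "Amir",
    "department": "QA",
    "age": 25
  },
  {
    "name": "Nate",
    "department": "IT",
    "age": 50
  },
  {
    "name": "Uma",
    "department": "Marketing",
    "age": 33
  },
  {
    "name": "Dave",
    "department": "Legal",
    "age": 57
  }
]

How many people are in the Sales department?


Scanning records for department = Sales
  Record 0: Vic
Count: 1

ANSWER: 1


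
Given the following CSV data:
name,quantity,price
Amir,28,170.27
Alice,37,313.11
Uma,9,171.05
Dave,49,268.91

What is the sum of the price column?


Values in 'price' column:
  Row 1: 170.27
  Row 2: 313.11
  Row 3: 171.05
  Row 4: 268.91
Sum = 170.27 + 313.11 + 171.05 + 268.91 = 923.34

ANSWER: 923.34


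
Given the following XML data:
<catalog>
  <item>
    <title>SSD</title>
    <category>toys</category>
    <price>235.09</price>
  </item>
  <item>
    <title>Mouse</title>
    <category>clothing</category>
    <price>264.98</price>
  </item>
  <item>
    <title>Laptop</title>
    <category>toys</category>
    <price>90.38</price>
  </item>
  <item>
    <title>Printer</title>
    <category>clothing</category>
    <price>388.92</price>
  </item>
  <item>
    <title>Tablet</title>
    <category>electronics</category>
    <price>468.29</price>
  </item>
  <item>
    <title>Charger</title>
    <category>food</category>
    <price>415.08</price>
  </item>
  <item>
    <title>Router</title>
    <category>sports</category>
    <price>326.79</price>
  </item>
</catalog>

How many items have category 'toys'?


Scanning <item> elements for <category>toys</category>:
  Item 1: SSD -> MATCH
  Item 3: Laptop -> MATCH
Count: 2

ANSWER: 2


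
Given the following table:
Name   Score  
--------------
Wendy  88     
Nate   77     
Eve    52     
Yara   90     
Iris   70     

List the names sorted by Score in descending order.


Sorting by Score (descending):
  Yara: 90
  Wendy: 88
  Nate: 77
  Iris: 70
  Eve: 52


ANSWER: Yara, Wendy, Nate, Iris, Eve


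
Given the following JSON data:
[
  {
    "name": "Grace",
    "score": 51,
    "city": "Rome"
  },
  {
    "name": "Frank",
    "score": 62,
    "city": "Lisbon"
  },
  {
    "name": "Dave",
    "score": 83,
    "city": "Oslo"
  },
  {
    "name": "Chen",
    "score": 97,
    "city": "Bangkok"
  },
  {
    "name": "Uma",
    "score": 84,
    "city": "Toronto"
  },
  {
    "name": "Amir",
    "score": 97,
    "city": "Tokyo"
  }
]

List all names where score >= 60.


Filtering records where score >= 60:
  Grace (score=51) -> no
  Frank (score=62) -> YES
  Dave (score=83) -> YES
  Chen (score=97) -> YES
  Uma (score=84) -> YES
  Amir (score=97) -> YES


ANSWER: Frank, Dave, Chen, Uma, Amir


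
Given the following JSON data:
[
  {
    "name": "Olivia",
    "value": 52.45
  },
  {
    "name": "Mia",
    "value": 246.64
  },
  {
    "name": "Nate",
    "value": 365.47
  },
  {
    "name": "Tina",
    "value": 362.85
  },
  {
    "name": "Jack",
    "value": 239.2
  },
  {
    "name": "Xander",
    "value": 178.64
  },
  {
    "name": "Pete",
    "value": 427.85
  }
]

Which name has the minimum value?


Comparing values:
  Olivia: 52.45
  Mia: 246.64
  Nate: 365.47
  Tina: 362.85
  Jack: 239.2
  Xander: 178.64
  Pete: 427.85
Minimum: Olivia (52.45)

ANSWER: Olivia


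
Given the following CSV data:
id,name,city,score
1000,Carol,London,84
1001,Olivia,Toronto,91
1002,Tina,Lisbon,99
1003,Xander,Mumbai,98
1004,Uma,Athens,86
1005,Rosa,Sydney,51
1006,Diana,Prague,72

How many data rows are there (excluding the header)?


Counting rows (excluding header):
Header: id,name,city,score
Data rows: 7

ANSWER: 7


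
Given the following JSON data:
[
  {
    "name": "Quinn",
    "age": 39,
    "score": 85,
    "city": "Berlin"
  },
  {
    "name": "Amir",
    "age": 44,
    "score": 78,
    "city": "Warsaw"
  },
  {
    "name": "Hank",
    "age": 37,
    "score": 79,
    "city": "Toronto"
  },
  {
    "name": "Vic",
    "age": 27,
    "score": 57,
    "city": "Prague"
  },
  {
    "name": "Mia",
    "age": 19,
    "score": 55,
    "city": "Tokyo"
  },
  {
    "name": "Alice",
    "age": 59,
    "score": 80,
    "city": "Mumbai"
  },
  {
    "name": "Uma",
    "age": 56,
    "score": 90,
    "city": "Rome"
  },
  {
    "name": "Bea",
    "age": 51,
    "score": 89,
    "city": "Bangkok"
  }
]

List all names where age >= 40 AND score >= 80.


Checking both conditions:
  Quinn (age=39, score=85) -> no
  Amir (age=44, score=78) -> no
  Hank (age=37, score=79) -> no
  Vic (age=27, score=57) -> no
  Mia (age=19, score=55) -> no
  Alice (age=59, score=80) -> YES
  Uma (age=56, score=90) -> YES
  Bea (age=51, score=89) -> YES


ANSWER: Alice, Uma, Bea


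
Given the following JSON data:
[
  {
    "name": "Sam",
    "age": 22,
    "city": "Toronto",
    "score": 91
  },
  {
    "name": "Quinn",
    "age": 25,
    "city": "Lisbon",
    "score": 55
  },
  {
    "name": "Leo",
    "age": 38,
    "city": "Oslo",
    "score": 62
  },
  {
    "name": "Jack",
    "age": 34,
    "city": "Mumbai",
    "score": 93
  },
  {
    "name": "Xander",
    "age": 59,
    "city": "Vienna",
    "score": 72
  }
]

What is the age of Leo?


Looking up record where name = Leo
Record index: 2
Field 'age' = 38

ANSWER: 38


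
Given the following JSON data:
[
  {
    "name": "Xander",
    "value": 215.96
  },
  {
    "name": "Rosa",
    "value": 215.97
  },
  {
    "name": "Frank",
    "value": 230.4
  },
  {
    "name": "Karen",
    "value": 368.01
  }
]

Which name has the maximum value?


Comparing values:
  Xander: 215.96
  Rosa: 215.97
  Frank: 230.4
  Karen: 368.01
Maximum: Karen (368.01)

ANSWER: Karen


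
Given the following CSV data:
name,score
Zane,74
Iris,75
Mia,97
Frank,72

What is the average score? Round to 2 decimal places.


Scores: 74, 75, 97, 72
Sum = 318
Count = 4
Average = 318 / 4 = 79.50

ANSWER: 79.50


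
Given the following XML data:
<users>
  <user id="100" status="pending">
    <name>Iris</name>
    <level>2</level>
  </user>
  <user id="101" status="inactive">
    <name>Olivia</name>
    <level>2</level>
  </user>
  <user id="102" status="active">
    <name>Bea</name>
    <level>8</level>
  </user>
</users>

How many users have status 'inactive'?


Counting users with status='inactive':
  Olivia (id=101) -> MATCH
Count: 1

ANSWER: 1


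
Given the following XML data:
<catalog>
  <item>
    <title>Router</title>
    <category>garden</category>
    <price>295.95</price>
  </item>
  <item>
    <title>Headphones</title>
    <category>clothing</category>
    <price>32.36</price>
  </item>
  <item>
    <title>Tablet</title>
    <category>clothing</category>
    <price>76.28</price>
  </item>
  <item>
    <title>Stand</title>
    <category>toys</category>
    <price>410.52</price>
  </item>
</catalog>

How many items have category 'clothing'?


Scanning <item> elements for <category>clothing</category>:
  Item 2: Headphones -> MATCH
  Item 3: Tablet -> MATCH
Count: 2

ANSWER: 2


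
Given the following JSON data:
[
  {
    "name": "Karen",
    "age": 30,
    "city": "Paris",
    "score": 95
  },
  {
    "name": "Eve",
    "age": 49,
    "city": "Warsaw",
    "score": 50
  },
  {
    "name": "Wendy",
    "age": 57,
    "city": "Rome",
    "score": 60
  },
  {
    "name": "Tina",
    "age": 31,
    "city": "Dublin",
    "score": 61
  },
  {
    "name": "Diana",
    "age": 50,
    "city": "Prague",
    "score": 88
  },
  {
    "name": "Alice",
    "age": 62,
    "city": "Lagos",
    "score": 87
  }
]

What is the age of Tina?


Looking up record where name = Tina
Record index: 3
Field 'age' = 31

ANSWER: 31


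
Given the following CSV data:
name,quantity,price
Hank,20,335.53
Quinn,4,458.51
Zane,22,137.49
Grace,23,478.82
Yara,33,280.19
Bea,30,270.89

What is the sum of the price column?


Values in 'price' column:
  Row 1: 335.53
  Row 2: 458.51
  Row 3: 137.49
  Row 4: 478.82
  Row 5: 280.19
  Row 6: 270.89
Sum = 335.53 + 458.51 + 137.49 + 478.82 + 280.19 + 270.89 = 1961.43

ANSWER: 1961.43


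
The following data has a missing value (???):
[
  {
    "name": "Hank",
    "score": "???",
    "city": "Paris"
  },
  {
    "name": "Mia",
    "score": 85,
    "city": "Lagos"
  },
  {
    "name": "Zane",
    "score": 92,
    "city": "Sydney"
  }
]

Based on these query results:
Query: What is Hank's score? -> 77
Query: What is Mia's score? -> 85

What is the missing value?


The missing value is Hank's score
From query: Hank's score = 77

ANSWER: 77


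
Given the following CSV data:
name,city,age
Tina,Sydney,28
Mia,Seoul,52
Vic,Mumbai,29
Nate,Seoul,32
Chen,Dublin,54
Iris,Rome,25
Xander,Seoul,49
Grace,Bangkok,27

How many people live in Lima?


Scanning city column for 'Lima':
Total matches: 0

ANSWER: 0


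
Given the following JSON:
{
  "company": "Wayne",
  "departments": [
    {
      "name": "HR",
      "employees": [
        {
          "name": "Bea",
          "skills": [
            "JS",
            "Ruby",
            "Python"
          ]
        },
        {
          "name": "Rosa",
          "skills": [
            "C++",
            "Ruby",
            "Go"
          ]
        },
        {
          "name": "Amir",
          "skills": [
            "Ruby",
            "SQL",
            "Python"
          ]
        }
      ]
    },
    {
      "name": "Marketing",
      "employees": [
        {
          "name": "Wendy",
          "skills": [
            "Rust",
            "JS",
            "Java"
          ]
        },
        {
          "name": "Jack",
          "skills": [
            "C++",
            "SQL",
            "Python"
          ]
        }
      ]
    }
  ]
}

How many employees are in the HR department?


Path: departments[0].employees
Count: 3

ANSWER: 3


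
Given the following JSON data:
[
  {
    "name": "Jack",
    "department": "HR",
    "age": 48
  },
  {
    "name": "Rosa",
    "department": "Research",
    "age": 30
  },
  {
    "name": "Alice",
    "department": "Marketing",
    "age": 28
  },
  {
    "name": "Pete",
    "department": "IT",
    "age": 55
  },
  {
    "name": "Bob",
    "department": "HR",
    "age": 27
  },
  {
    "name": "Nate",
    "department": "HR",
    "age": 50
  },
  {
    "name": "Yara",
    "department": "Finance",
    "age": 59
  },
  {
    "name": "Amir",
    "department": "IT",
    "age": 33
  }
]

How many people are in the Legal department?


Scanning records for department = Legal
  No matches found
Count: 0

ANSWER: 0


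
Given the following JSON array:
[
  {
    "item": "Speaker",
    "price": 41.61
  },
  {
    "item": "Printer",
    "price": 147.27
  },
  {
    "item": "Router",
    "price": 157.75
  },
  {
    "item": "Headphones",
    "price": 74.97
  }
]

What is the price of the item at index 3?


Array index 3 -> Headphones
price = 74.97

ANSWER: 74.97


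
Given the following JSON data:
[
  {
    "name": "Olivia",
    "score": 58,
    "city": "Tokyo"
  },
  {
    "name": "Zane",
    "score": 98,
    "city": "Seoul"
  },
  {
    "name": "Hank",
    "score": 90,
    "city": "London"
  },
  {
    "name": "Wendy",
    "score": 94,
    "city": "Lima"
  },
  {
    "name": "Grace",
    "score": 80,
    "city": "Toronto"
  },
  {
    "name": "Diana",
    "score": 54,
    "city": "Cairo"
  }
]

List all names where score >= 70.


Filtering records where score >= 70:
  Olivia (score=58) -> no
  Zane (score=98) -> YES
  Hank (score=90) -> YES
  Wendy (score=94) -> YES
  Grace (score=80) -> YES
  Diana (score=54) -> no


ANSWER: Zane, Hank, Wendy, Grace


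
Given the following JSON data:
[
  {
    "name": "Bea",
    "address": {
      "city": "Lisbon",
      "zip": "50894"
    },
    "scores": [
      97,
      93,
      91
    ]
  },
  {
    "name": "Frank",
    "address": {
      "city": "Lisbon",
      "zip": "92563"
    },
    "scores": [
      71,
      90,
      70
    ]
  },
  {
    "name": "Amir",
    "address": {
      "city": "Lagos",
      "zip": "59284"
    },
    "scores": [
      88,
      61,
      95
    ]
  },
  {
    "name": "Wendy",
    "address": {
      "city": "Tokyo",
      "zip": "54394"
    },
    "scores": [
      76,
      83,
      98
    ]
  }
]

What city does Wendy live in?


Path: records[3].address.city
Value: Tokyo

ANSWER: Tokyo


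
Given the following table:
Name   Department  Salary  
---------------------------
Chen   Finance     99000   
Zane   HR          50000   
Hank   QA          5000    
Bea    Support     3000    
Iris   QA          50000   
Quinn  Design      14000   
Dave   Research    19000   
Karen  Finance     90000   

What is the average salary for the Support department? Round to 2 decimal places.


Support department members:
  Bea: 3000
Sum = 3000
Count = 1
Average = 3000 / 1 = 3000.00

ANSWER: 3000.00


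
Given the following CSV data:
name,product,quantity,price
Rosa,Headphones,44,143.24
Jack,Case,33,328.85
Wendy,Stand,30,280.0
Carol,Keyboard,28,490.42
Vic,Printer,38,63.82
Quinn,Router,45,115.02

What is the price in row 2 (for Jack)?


Row 2: Jack
Column 'price' = 328.85

ANSWER: 328.85


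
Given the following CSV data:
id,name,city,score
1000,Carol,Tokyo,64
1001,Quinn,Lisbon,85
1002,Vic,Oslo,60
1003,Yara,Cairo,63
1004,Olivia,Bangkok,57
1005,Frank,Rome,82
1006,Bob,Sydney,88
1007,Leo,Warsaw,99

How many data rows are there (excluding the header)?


Counting rows (excluding header):
Header: id,name,city,score
Data rows: 8

ANSWER: 8


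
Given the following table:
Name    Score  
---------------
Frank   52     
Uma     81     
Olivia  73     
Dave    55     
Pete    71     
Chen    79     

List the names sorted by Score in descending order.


Sorting by Score (descending):
  Uma: 81
  Chen: 79
  Olivia: 73
  Pete: 71
  Dave: 55
  Frank: 52


ANSWER: Uma, Chen, Olivia, Pete, Dave, Frank


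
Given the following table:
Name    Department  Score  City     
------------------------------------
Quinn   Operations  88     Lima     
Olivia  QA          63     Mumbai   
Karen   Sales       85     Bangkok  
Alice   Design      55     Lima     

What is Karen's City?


Row 3: Karen
City = Bangkok

ANSWER: Bangkok


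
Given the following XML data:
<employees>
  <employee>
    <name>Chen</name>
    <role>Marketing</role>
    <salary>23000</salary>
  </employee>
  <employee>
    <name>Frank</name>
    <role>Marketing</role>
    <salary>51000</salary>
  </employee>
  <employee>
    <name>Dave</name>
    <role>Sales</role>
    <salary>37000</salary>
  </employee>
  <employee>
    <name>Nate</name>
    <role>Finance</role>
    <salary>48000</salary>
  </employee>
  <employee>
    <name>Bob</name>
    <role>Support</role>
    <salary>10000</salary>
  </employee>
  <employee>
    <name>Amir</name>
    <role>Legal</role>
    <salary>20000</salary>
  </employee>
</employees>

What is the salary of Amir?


Searching for <employee> with <name>Amir</name>
Found at position 6
<salary>20000</salary>

ANSWER: 20000


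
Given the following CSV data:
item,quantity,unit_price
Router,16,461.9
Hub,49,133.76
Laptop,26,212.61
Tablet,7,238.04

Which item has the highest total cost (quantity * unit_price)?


Computing row totals:
  Router: 7390.4
  Hub: 6554.24
  Laptop: 5527.86
  Tablet: 1666.28
Maximum: Router (7390.4)

ANSWER: Router


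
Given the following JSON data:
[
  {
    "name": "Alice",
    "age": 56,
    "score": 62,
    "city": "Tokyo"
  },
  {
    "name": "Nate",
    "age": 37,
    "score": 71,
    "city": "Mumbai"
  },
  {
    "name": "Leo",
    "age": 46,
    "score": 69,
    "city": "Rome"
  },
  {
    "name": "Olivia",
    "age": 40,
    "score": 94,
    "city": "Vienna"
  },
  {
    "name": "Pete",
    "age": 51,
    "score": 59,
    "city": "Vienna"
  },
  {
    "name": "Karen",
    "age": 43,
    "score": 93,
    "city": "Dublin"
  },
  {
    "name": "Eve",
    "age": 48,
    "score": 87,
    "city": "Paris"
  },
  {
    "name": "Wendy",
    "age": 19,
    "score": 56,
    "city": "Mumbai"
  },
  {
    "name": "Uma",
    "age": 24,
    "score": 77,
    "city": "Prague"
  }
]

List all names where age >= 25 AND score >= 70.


Checking both conditions:
  Alice (age=56, score=62) -> no
  Nate (age=37, score=71) -> YES
  Leo (age=46, score=69) -> no
  Olivia (age=40, score=94) -> YES
  Pete (age=51, score=59) -> no
  Karen (age=43, score=93) -> YES
  Eve (age=48, score=87) -> YES
  Wendy (age=19, score=56) -> no
  Uma (age=24, score=77) -> no


ANSWER: Nate, Olivia, Karen, Eve


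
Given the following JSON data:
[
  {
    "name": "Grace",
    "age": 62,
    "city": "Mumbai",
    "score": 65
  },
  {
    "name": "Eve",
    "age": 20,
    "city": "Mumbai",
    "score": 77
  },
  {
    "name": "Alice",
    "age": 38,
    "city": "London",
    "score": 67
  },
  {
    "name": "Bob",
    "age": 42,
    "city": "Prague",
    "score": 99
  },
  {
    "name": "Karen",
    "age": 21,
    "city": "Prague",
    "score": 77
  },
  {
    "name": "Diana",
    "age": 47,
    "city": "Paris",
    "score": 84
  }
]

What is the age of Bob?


Looking up record where name = Bob
Record index: 3
Field 'age' = 42

ANSWER: 42


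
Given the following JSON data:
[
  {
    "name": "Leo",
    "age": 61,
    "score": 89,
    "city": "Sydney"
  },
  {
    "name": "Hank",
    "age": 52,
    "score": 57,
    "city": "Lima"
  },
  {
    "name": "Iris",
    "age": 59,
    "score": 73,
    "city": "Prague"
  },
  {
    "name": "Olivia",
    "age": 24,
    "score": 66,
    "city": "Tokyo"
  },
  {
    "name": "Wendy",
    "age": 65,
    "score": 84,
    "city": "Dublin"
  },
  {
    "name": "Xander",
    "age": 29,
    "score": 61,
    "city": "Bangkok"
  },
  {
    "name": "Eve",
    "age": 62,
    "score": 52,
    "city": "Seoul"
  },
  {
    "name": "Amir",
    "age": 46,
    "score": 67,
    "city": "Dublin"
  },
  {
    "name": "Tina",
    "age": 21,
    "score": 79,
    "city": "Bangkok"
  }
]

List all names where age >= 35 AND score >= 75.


Checking both conditions:
  Leo (age=61, score=89) -> YES
  Hank (age=52, score=57) -> no
  Iris (age=59, score=73) -> no
  Olivia (age=24, score=66) -> no
  Wendy (age=65, score=84) -> YES
  Xander (age=29, score=61) -> no
  Eve (age=62, score=52) -> no
  Amir (age=46, score=67) -> no
  Tina (age=21, score=79) -> no


ANSWER: Leo, Wendy


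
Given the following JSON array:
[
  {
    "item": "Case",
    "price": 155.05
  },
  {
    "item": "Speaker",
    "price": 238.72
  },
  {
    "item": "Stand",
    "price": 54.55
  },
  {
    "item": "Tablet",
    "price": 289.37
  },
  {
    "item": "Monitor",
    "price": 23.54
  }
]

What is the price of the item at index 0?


Array index 0 -> Case
price = 155.05

ANSWER: 155.05


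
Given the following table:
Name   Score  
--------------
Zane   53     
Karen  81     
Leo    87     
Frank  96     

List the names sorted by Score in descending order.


Sorting by Score (descending):
  Frank: 96
  Leo: 87
  Karen: 81
  Zane: 53


ANSWER: Frank, Leo, Karen, Zane


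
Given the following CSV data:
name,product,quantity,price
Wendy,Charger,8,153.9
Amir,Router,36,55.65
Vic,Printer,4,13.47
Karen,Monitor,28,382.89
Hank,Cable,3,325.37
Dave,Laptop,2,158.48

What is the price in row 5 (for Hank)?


Row 5: Hank
Column 'price' = 325.37

ANSWER: 325.37


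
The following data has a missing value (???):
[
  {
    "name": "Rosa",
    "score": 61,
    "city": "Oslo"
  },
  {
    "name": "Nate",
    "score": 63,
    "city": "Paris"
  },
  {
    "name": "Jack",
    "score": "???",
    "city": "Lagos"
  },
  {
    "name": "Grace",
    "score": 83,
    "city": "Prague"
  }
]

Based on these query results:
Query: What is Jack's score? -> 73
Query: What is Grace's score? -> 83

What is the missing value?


The missing value is Jack's score
From query: Jack's score = 73

ANSWER: 73


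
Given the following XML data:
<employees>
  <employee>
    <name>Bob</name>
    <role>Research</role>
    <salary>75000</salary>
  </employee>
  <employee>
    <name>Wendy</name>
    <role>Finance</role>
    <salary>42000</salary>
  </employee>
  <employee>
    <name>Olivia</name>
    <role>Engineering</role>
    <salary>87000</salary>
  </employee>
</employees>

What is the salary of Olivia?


Searching for <employee> with <name>Olivia</name>
Found at position 3
<salary>87000</salary>

ANSWER: 87000


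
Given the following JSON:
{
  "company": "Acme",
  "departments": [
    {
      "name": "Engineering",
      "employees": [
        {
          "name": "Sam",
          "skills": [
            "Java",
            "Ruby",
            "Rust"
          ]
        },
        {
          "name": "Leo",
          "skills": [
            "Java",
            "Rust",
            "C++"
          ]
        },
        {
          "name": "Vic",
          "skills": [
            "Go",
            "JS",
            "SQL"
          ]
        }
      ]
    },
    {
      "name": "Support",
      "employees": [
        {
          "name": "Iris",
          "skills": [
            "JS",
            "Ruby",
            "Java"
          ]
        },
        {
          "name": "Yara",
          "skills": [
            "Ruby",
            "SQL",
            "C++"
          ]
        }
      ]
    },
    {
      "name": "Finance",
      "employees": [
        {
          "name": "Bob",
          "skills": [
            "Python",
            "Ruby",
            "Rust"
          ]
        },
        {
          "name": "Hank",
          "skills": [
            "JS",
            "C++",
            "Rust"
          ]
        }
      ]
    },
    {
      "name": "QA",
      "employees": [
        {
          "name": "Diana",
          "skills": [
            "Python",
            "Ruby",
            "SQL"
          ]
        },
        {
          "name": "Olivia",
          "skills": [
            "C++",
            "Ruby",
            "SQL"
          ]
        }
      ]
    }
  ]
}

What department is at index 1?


Path: departments[1].name
Value: Support

ANSWER: Support


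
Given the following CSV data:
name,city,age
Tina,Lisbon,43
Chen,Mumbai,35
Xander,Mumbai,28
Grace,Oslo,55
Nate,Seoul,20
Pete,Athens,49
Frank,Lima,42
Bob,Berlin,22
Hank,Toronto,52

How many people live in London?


Scanning city column for 'London':
Total matches: 0

ANSWER: 0


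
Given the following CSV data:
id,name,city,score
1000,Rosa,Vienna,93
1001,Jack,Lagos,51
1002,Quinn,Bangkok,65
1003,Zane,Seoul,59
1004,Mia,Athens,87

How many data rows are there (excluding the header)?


Counting rows (excluding header):
Header: id,name,city,score
Data rows: 5

ANSWER: 5


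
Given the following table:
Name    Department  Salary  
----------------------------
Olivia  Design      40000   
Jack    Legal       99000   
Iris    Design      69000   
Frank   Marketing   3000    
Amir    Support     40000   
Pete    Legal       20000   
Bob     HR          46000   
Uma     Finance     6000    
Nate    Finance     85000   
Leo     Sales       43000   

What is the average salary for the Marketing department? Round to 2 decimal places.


Marketing department members:
  Frank: 3000
Sum = 3000
Count = 1
Average = 3000 / 1 = 3000.00

ANSWER: 3000.00


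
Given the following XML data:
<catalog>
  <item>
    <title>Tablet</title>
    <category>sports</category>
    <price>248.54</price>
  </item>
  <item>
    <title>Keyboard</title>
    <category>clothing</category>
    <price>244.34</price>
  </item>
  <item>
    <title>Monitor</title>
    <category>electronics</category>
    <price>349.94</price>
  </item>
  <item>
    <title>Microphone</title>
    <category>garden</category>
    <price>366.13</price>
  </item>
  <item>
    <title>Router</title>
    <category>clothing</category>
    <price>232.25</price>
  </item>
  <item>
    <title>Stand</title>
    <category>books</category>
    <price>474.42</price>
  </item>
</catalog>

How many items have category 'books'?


Scanning <item> elements for <category>books</category>:
  Item 6: Stand -> MATCH
Count: 1

ANSWER: 1


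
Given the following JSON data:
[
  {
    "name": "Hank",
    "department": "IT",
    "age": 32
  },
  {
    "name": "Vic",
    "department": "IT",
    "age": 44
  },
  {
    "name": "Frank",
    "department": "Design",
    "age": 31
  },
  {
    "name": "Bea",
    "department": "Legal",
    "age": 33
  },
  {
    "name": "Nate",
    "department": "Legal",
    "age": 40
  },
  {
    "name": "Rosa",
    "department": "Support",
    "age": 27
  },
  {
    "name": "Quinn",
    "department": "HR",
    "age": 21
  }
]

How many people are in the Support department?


Scanning records for department = Support
  Record 5: Rosa
Count: 1

ANSWER: 1


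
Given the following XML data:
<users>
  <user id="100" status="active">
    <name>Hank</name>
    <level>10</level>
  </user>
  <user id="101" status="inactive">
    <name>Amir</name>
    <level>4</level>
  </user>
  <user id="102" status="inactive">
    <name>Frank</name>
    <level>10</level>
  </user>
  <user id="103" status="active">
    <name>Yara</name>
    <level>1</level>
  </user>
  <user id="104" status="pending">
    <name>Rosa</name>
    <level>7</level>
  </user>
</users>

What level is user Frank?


Finding user: Frank
<level>10</level>

ANSWER: 10


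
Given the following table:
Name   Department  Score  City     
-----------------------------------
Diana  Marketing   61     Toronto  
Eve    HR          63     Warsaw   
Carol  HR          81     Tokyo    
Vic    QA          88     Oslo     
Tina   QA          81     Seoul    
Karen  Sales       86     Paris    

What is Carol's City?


Row 3: Carol
City = Tokyo

ANSWER: Tokyo


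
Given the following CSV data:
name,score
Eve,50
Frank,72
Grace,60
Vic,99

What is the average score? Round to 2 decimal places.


Scores: 50, 72, 60, 99
Sum = 281
Count = 4
Average = 281 / 4 = 70.25

ANSWER: 70.25


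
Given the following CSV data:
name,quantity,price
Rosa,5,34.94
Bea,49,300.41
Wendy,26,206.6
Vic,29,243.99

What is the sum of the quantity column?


Values in 'quantity' column:
  Row 1: 5
  Row 2: 49
  Row 3: 26
  Row 4: 29
Sum = 5 + 49 + 26 + 29 = 109

ANSWER: 109


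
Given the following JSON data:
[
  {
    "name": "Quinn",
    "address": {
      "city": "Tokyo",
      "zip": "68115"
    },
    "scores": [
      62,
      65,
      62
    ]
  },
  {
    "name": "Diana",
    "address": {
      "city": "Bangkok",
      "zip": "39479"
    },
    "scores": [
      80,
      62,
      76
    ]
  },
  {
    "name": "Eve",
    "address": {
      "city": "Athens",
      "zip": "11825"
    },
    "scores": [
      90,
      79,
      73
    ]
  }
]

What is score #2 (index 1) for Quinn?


Path: records[0].scores[1]
Value: 65

ANSWER: 65


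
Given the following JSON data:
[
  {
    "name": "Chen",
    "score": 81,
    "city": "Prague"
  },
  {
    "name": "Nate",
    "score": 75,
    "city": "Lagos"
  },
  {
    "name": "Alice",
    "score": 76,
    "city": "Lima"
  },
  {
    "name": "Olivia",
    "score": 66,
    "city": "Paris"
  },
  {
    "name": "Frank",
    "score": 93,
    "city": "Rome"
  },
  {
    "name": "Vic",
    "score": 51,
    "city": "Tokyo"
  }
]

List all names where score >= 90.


Filtering records where score >= 90:
  Chen (score=81) -> no
  Nate (score=75) -> no
  Alice (score=76) -> no
  Olivia (score=66) -> no
  Frank (score=93) -> YES
  Vic (score=51) -> no


ANSWER: Frank


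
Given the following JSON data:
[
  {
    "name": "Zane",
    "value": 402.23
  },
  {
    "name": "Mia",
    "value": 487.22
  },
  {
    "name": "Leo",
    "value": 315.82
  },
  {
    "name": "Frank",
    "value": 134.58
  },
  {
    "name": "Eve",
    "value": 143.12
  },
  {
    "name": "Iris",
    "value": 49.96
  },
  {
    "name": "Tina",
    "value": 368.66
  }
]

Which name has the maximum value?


Comparing values:
  Zane: 402.23
  Mia: 487.22
  Leo: 315.82
  Frank: 134.58
  Eve: 143.12
  Iris: 49.96
  Tina: 368.66
Maximum: Mia (487.22)

ANSWER: Mia


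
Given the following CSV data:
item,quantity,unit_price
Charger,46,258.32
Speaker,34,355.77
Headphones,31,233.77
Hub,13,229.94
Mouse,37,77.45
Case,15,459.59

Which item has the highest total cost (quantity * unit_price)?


Computing row totals:
  Charger: 11882.72
  Speaker: 12096.18
  Headphones: 7246.87
  Hub: 2989.22
  Mouse: 2865.65
  Case: 6893.85
Maximum: Speaker (12096.18)

ANSWER: Speaker


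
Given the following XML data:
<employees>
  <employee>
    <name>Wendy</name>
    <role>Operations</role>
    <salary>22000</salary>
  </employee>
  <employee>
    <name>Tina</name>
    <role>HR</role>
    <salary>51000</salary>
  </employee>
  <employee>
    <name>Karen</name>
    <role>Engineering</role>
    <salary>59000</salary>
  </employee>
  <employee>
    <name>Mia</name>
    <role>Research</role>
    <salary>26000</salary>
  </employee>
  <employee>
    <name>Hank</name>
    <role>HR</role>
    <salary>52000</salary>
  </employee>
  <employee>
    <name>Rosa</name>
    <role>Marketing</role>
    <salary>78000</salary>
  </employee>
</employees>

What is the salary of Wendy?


Searching for <employee> with <name>Wendy</name>
Found at position 1
<salary>22000</salary>

ANSWER: 22000


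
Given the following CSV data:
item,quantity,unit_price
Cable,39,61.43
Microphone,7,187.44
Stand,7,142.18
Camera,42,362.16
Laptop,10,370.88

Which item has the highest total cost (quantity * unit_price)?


Computing row totals:
  Cable: 2395.77
  Microphone: 1312.08
  Stand: 995.26
  Camera: 15210.72
  Laptop: 3708.8
Maximum: Camera (15210.72)

ANSWER: Camera


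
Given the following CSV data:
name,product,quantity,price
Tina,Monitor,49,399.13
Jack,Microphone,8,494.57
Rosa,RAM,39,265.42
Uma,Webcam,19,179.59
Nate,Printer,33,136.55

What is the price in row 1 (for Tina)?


Row 1: Tina
Column 'price' = 399.13

ANSWER: 399.13


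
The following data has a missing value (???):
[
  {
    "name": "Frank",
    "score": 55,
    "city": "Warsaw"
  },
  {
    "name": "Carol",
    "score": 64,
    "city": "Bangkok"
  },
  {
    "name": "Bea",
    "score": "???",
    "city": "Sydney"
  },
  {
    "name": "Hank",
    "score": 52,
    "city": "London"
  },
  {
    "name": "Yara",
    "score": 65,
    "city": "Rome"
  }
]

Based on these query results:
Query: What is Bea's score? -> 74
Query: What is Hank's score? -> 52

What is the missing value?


The missing value is Bea's score
From query: Bea's score = 74

ANSWER: 74


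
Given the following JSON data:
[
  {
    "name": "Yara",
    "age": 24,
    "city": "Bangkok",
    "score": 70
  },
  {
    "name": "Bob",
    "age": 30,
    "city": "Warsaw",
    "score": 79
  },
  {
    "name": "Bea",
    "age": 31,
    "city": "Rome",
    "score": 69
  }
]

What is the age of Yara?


Looking up record where name = Yara
Record index: 0
Field 'age' = 24

ANSWER: 24


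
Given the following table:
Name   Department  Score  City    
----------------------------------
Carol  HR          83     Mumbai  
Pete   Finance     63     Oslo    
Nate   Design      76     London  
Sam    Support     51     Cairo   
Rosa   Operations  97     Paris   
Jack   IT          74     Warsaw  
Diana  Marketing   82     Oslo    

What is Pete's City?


Row 2: Pete
City = Oslo

ANSWER: Oslo


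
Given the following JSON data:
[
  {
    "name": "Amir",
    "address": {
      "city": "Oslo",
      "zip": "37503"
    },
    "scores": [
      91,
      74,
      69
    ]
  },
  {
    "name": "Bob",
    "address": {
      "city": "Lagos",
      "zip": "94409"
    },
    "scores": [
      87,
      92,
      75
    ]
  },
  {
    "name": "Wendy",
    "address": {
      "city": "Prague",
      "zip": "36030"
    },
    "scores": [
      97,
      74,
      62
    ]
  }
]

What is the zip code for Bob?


Path: records[1].address.zip
Value: 94409

ANSWER: 94409


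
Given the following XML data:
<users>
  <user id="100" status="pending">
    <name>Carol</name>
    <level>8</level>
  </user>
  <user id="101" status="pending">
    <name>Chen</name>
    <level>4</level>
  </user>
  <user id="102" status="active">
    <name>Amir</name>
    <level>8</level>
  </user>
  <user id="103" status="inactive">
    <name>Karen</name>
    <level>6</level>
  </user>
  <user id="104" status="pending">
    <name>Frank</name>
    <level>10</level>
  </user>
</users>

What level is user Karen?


Finding user: Karen
<level>6</level>

ANSWER: 6


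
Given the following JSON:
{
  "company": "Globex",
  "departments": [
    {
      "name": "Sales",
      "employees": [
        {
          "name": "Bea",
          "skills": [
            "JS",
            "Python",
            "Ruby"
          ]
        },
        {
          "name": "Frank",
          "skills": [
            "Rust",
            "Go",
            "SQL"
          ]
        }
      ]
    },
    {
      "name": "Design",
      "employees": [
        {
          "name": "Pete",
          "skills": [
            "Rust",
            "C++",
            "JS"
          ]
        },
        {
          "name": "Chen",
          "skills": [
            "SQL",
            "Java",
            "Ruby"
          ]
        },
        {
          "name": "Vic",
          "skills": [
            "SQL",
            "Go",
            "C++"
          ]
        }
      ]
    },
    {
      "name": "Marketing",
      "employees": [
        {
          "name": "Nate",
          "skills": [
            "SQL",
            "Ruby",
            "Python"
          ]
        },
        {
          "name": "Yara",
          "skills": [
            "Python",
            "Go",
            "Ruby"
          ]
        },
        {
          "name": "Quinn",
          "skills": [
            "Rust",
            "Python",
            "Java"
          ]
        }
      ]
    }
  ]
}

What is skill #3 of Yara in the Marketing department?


Path: departments[2].employees[1].skills[2]
Value: Ruby

ANSWER: Ruby


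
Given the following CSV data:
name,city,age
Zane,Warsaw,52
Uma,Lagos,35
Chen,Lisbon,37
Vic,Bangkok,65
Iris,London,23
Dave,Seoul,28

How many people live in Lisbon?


Scanning city column for 'Lisbon':
  Row 3: Chen -> MATCH
Total matches: 1

ANSWER: 1


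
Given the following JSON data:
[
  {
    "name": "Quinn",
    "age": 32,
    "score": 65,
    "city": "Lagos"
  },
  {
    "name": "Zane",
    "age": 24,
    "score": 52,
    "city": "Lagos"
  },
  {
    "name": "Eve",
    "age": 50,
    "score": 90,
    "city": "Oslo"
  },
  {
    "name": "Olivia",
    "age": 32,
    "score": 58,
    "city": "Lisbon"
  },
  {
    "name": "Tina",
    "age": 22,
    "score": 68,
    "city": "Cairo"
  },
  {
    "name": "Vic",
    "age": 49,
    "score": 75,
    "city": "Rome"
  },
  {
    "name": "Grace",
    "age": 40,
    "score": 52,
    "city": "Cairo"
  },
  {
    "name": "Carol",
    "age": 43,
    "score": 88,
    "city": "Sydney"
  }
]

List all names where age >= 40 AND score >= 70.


Checking both conditions:
  Quinn (age=32, score=65) -> no
  Zane (age=24, score=52) -> no
  Eve (age=50, score=90) -> YES
  Olivia (age=32, score=58) -> no
  Tina (age=22, score=68) -> no
  Vic (age=49, score=75) -> YES
  Grace (age=40, score=52) -> no
  Carol (age=43, score=88) -> YES


ANSWER: Eve, Vic, Carol


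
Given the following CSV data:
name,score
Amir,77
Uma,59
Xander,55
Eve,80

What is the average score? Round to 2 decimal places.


Scores: 77, 59, 55, 80
Sum = 271
Count = 4
Average = 271 / 4 = 67.75

ANSWER: 67.75


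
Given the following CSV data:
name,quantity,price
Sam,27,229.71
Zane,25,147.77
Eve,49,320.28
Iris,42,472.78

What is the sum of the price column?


Values in 'price' column:
  Row 1: 229.71
  Row 2: 147.77
  Row 3: 320.28
  Row 4: 472.78
Sum = 229.71 + 147.77 + 320.28 + 472.78 = 1170.54

ANSWER: 1170.54


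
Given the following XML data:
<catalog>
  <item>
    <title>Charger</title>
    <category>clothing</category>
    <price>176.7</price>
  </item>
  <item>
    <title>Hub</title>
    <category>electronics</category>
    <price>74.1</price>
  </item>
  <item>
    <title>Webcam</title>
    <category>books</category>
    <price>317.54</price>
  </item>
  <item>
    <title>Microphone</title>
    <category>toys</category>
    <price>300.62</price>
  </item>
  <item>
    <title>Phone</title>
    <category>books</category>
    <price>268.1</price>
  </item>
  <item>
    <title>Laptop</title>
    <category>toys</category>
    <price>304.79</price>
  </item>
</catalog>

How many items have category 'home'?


Scanning <item> elements for <category>home</category>:
Count: 0

ANSWER: 0


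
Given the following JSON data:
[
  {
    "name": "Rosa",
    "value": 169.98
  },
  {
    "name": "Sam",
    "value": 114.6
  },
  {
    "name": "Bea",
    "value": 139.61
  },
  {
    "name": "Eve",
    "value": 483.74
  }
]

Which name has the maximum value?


Comparing values:
  Rosa: 169.98
  Sam: 114.6
  Bea: 139.61
  Eve: 483.74
Maximum: Eve (483.74)

ANSWER: Eve


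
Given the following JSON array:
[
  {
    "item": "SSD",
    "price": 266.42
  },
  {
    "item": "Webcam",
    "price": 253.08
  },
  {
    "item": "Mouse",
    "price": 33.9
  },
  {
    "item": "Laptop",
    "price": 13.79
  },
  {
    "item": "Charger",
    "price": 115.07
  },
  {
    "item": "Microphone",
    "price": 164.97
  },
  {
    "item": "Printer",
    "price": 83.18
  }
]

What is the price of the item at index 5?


Array index 5 -> Microphone
price = 164.97

ANSWER: 164.97


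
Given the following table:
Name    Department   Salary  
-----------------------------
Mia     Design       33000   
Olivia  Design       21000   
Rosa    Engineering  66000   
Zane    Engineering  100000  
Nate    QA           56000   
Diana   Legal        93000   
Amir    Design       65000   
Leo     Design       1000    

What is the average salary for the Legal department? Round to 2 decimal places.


Legal department members:
  Diana: 93000
Sum = 93000
Count = 1
Average = 93000 / 1 = 93000.00

ANSWER: 93000.00


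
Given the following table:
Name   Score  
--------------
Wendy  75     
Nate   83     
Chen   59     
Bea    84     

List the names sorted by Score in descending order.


Sorting by Score (descending):
  Bea: 84
  Nate: 83
  Wendy: 75
  Chen: 59


ANSWER: Bea, Nate, Wendy, Chen


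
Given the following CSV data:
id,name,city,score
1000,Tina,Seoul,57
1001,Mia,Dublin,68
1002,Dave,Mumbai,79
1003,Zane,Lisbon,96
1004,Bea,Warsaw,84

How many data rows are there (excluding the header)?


Counting rows (excluding header):
Header: id,name,city,score
Data rows: 5

ANSWER: 5


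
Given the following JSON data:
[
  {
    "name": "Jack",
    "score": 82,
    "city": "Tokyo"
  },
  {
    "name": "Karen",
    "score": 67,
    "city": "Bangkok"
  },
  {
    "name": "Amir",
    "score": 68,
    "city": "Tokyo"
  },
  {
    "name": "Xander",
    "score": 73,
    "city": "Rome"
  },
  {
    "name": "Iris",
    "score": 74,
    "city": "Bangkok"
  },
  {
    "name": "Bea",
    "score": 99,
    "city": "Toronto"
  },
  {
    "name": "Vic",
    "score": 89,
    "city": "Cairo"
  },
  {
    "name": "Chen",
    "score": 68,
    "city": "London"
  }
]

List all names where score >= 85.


Filtering records where score >= 85:
  Jack (score=82) -> no
  Karen (score=67) -> no
  Amir (score=68) -> no
  Xander (score=73) -> no
  Iris (score=74) -> no
  Bea (score=99) -> YES
  Vic (score=89) -> YES
  Chen (score=68) -> no


ANSWER: Bea, Vic


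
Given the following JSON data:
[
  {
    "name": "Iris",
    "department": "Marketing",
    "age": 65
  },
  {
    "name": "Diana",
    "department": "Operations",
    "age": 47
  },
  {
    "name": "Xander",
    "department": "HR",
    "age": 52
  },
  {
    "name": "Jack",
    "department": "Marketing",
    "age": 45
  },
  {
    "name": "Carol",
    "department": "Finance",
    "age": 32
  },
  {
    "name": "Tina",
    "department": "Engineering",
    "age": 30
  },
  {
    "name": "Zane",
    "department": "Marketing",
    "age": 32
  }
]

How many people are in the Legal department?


Scanning records for department = Legal
  No matches found
Count: 0

ANSWER: 0
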